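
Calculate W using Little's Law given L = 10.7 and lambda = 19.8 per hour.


W = L / lambda = 10.7 / 19.8 = 0.5404 hours

0.5404 hours


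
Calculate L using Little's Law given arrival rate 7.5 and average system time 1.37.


L = lambda * W = 7.5 * 1.37 = 10.28

10.28


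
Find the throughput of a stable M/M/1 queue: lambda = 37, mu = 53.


For a stable queue (lambda < mu), throughput = lambda = 37 per hour

37 per hour


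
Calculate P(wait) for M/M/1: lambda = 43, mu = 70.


P(wait) = rho = lambda/mu = 43/70 = 0.6143

0.6143


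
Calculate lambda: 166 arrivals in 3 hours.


lambda = total arrivals / time = 166 / 3 = 55.33 per hour

55.33 per hour


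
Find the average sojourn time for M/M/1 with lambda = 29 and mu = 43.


W = 1/(mu - lambda) = 1/(43 - 29) = 0.0714 hours

0.0714 hours


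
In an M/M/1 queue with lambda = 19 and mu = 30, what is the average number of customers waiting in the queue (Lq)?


rho = 19/30; Lq = rho^2/(1-rho) = 1.09

1.09


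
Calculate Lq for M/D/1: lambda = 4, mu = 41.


M/D/1: Lq = rho^2 / (2*(1-rho)) where rho = 4/41; Lq = 0.01

0.01


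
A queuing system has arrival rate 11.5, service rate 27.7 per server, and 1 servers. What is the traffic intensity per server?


rho = lambda / (c * mu) = 11.5 / (1 * 27.7) = 0.4152

0.4152


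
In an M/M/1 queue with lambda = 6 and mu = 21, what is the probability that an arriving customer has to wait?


P(wait) = rho = lambda/mu = 6/21 = 0.2857

0.2857


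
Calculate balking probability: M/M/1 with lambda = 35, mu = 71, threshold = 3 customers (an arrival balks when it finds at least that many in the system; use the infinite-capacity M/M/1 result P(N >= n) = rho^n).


P(N >= 3) = rho^3 = (35/71)^3 = 0.1198

0.1198


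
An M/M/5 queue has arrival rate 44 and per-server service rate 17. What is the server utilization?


rho = lambda/(c*mu) = 44/(5*17) = 0.5176

0.5176


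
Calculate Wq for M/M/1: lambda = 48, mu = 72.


rho = 48/72; Wq = rho/(mu - lambda) = 0.0278 hours

0.0278 hours


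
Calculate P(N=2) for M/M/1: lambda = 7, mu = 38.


rho = 7/38; P(n) = (1-rho)*rho^n = (1-7/38)*(7/38)^2 = 0.0277

0.0277


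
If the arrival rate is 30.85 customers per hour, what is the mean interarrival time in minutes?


Mean interarrival time = 60/lambda = 60/30.85 = 1.94 minutes

1.94 minutes


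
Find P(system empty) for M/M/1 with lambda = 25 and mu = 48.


P0 = 1 - rho = 1 - 25/48 = 0.4792

0.4792


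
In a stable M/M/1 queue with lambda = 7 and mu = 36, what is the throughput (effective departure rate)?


For a stable queue (lambda < mu), throughput = lambda = 7 per hour

7 per hour


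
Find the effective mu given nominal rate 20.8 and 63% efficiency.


Effective rate = mu * efficiency = 20.8 * 0.63 = 13.1 per hour

13.1 per hour


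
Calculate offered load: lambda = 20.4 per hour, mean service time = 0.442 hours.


Offered load a = lambda * E[S] = 20.4 * 0.442 = 9.02 Erlangs

9.02 Erlangs


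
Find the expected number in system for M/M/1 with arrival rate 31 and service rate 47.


rho = 31/47; L = rho/(1-rho) = 1.94

1.94


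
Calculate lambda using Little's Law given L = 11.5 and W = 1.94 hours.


lambda = L / W = 11.5 / 1.94 = 5.93 per hour

5.93 per hour


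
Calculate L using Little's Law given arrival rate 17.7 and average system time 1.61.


L = lambda * W = 17.7 * 1.61 = 28.5

28.5


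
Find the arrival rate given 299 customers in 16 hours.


lambda = total arrivals / time = 299 / 16 = 18.69 per hour

18.69 per hour


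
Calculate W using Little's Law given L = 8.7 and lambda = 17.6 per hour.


W = L / lambda = 8.7 / 17.6 = 0.4943 hours

0.4943 hours


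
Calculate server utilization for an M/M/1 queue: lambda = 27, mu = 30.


rho = lambda/mu = 27/30 = 0.9

0.9


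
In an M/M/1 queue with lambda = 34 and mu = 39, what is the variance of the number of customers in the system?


rho = 34/39; Var(N) = rho/(1-rho)^2 = 53.04

53.04


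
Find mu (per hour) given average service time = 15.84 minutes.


mu = 60 / avg_service_time = 60 / 15.84 = 3.79 per hour

3.79 per hour


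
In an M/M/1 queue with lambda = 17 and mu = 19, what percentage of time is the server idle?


Idle fraction = (1 - rho) * 100 = (1 - 17/19) * 100 = 10.5%

10.5%


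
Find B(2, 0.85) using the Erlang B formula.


B(N,A) = (A^N/N!) / sum(A^k/k!, k=0..N) with N=2, A=0.85 = 0.1634

0.1634


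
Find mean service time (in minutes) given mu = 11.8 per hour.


Mean service time = 60/mu = 60/11.8 = 5.08 minutes

5.08 minutes


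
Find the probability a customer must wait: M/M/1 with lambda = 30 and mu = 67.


P(wait) = rho = lambda/mu = 30/67 = 0.4478

0.4478


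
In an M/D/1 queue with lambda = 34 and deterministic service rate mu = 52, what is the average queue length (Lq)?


M/D/1: Lq = rho^2 / (2*(1-rho)) where rho = 34/52; Lq = 0.62

0.62


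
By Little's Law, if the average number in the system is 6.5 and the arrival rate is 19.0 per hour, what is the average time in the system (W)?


W = L / lambda = 6.5 / 19.0 = 0.3421 hours

0.3421 hours


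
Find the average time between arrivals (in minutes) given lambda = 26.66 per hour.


Mean interarrival time = 60/lambda = 60/26.66 = 2.25 minutes

2.25 minutes


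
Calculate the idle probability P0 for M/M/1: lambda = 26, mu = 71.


P0 = 1 - rho = 1 - 26/71 = 0.6338

0.6338


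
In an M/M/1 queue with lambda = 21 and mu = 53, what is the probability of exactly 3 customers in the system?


rho = 21/53; P(n) = (1-rho)*rho^n = (1-21/53)*(21/53)^3 = 0.0376

0.0376


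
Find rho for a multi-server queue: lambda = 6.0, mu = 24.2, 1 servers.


rho = lambda / (c * mu) = 6.0 / (1 * 24.2) = 0.2479

0.2479


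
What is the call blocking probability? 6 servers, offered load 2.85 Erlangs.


B(N,A) = (A^N/N!) / sum(A^k/k!, k=0..N) with N=6, A=2.85 = 0.0442

0.0442


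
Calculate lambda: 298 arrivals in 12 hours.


lambda = total arrivals / time = 298 / 12 = 24.83 per hour

24.83 per hour


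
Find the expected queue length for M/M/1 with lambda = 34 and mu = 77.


rho = 34/77; Lq = rho^2/(1-rho) = 0.35

0.35


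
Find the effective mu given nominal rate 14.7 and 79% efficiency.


Effective rate = mu * efficiency = 14.7 * 0.79 = 11.61 per hour

11.61 per hour


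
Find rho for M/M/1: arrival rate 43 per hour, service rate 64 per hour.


rho = lambda/mu = 43/64 = 0.6719

0.6719


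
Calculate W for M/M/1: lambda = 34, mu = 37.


W = 1/(mu - lambda) = 1/(37 - 34) = 0.3333 hours

0.3333 hours


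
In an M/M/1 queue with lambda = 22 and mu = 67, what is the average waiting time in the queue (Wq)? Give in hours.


rho = 22/67; Wq = rho/(mu - lambda) = 0.0073 hours

0.0073 hours


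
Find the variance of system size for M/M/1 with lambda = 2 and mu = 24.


rho = 2/24; Var(N) = rho/(1-rho)^2 = 0.1

0.1


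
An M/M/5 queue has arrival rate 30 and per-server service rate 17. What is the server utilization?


rho = lambda/(c*mu) = 30/(5*17) = 0.3529

0.3529


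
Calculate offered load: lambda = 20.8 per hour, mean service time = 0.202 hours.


Offered load a = lambda * E[S] = 20.8 * 0.202 = 4.2 Erlangs

4.2 Erlangs


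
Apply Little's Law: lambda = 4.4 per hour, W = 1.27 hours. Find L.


L = lambda * W = 4.4 * 1.27 = 5.59

5.59


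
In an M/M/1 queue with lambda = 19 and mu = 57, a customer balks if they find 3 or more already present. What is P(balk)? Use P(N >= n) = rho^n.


P(N >= 3) = rho^3 = (19/57)^3 = 0.037

0.037


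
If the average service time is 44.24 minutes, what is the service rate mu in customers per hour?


mu = 60 / avg_service_time = 60 / 44.24 = 1.36 per hour

1.36 per hour


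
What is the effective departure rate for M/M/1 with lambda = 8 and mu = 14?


For a stable queue (lambda < mu), throughput = lambda = 8 per hour

8 per hour


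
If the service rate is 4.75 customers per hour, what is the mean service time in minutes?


Mean service time = 60/mu = 60/4.75 = 12.63 minutes

12.63 minutes


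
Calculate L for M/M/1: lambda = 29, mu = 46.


rho = 29/46; L = rho/(1-rho) = 1.71

1.71


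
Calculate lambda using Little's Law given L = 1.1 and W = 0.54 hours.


lambda = L / W = 1.1 / 0.54 = 2.04 per hour

2.04 per hour


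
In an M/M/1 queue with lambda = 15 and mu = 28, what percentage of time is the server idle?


Idle fraction = (1 - rho) * 100 = (1 - 15/28) * 100 = 46.4%

46.4%


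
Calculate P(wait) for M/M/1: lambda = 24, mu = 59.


P(wait) = rho = lambda/mu = 24/59 = 0.4068

0.4068


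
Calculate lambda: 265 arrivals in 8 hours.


lambda = total arrivals / time = 265 / 8 = 33.13 per hour

33.13 per hour


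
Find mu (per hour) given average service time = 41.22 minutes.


mu = 60 / avg_service_time = 60 / 41.22 = 1.46 per hour

1.46 per hour


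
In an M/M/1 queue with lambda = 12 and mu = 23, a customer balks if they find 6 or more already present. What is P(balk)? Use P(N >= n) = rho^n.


P(N >= 6) = rho^6 = (12/23)^6 = 0.0202

0.0202


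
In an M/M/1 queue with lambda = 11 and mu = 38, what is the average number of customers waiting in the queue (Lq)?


rho = 11/38; Lq = rho^2/(1-rho) = 0.12

0.12


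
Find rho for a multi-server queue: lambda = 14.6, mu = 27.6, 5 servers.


rho = lambda / (c * mu) = 14.6 / (5 * 27.6) = 0.1058

0.1058


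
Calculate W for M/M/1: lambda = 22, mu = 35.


W = 1/(mu - lambda) = 1/(35 - 22) = 0.0769 hours

0.0769 hours


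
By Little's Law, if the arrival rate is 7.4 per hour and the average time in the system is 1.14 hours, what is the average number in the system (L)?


L = lambda * W = 7.4 * 1.14 = 8.44

8.44


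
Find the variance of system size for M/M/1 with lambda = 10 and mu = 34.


rho = 10/34; Var(N) = rho/(1-rho)^2 = 0.59

0.59


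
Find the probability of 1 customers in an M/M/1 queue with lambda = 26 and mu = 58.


rho = 26/58; P(n) = (1-rho)*rho^n = (1-26/58)*(26/58)^1 = 0.2473

0.2473


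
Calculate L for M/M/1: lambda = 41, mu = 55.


rho = 41/55; L = rho/(1-rho) = 2.93

2.93


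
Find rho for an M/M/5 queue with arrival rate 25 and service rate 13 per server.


rho = lambda/(c*mu) = 25/(5*13) = 0.3846

0.3846


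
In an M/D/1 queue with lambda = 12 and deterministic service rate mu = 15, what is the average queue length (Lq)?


M/D/1: Lq = rho^2 / (2*(1-rho)) where rho = 12/15; Lq = 1.6

1.6


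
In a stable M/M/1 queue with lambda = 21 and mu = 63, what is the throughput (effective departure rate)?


For a stable queue (lambda < mu), throughput = lambda = 21 per hour

21 per hour


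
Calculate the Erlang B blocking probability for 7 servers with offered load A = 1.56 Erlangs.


B(N,A) = (A^N/N!) / sum(A^k/k!, k=0..N) with N=7, A=1.56 = 0.0009

0.0009


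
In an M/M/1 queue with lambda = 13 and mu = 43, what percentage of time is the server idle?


Idle fraction = (1 - rho) * 100 = (1 - 13/43) * 100 = 69.8%

69.8%


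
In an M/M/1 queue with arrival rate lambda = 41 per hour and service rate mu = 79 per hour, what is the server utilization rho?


rho = lambda/mu = 41/79 = 0.519

0.519


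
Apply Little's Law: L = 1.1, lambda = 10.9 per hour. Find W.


W = L / lambda = 1.1 / 10.9 = 0.1009 hours

0.1009 hours


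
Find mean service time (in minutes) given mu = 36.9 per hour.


Mean service time = 60/mu = 60/36.9 = 1.63 minutes

1.63 minutes


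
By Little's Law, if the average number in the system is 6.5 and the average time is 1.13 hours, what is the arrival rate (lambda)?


lambda = L / W = 6.5 / 1.13 = 5.75 per hour

5.75 per hour


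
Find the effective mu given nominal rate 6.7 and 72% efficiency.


Effective rate = mu * efficiency = 6.7 * 0.72 = 4.82 per hour

4.82 per hour


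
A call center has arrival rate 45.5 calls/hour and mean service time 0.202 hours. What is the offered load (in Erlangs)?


Offered load a = lambda * E[S] = 45.5 * 0.202 = 9.19 Erlangs

9.19 Erlangs


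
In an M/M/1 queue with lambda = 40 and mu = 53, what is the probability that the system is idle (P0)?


P0 = 1 - rho = 1 - 40/53 = 0.2453

0.2453


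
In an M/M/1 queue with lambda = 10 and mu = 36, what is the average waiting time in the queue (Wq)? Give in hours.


rho = 10/36; Wq = rho/(mu - lambda) = 0.0107 hours

0.0107 hours


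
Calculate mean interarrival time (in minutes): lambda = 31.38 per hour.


Mean interarrival time = 60/lambda = 60/31.38 = 1.91 minutes

1.91 minutes


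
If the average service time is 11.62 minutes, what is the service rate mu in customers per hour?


mu = 60 / avg_service_time = 60 / 11.62 = 5.16 per hour

5.16 per hour


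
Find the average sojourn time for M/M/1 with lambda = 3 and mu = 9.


W = 1/(mu - lambda) = 1/(9 - 3) = 0.1667 hours

0.1667 hours


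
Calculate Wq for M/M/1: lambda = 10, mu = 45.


rho = 10/45; Wq = rho/(mu - lambda) = 0.0063 hours

0.0063 hours


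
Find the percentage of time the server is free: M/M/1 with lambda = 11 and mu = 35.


Idle fraction = (1 - rho) * 100 = (1 - 11/35) * 100 = 68.6%

68.6%


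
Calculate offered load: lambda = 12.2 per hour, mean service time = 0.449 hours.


Offered load a = lambda * E[S] = 12.2 * 0.449 = 5.48 Erlangs

5.48 Erlangs


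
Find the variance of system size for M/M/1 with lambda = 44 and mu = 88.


rho = 44/88; Var(N) = rho/(1-rho)^2 = 2.0

2.0


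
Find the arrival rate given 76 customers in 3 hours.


lambda = total arrivals / time = 76 / 3 = 25.33 per hour

25.33 per hour


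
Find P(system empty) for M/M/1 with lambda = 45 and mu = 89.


P0 = 1 - rho = 1 - 45/89 = 0.4944

0.4944


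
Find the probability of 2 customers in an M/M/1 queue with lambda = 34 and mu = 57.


rho = 34/57; P(n) = (1-rho)*rho^n = (1-34/57)*(34/57)^2 = 0.1436

0.1436


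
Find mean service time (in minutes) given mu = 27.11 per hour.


Mean service time = 60/mu = 60/27.11 = 2.21 minutes

2.21 minutes


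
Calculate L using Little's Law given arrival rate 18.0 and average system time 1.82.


L = lambda * W = 18.0 * 1.82 = 32.76

32.76


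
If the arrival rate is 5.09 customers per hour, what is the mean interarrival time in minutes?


Mean interarrival time = 60/lambda = 60/5.09 = 11.79 minutes

11.79 minutes


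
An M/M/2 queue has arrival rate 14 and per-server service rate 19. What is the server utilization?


rho = lambda/(c*mu) = 14/(2*19) = 0.3684

0.3684


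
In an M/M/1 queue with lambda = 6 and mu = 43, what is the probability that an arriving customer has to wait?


P(wait) = rho = lambda/mu = 6/43 = 0.1395

0.1395


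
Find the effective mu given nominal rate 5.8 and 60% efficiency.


Effective rate = mu * efficiency = 5.8 * 0.6 = 3.48 per hour

3.48 per hour


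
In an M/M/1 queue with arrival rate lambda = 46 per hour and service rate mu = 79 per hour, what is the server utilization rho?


rho = lambda/mu = 46/79 = 0.5823

0.5823


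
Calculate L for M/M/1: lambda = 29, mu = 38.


rho = 29/38; L = rho/(1-rho) = 3.22

3.22


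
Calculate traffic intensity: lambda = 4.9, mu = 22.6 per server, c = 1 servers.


rho = lambda / (c * mu) = 4.9 / (1 * 22.6) = 0.2168

0.2168


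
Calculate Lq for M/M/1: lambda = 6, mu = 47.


rho = 6/47; Lq = rho^2/(1-rho) = 0.02

0.02


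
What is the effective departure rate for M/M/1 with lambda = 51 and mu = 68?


For a stable queue (lambda < mu), throughput = lambda = 51 per hour

51 per hour


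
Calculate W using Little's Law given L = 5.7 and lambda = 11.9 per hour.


W = L / lambda = 5.7 / 11.9 = 0.479 hours

0.479 hours


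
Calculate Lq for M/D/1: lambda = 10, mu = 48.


M/D/1: Lq = rho^2 / (2*(1-rho)) where rho = 10/48; Lq = 0.03

0.03


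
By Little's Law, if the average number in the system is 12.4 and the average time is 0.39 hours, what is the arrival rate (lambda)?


lambda = L / W = 12.4 / 0.39 = 31.79 per hour

31.79 per hour


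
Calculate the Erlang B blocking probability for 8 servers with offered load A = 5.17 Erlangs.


B(N,A) = (A^N/N!) / sum(A^k/k!, k=0..N) with N=8, A=5.17 = 0.0782

0.0782


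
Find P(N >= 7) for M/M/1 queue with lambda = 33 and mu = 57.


P(N >= 7) = rho^7 = (33/57)^7 = 0.0218

0.0218


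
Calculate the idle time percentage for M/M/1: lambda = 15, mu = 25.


Idle fraction = (1 - rho) * 100 = (1 - 15/25) * 100 = 40.0%

40.0%


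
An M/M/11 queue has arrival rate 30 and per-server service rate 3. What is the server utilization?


rho = lambda/(c*mu) = 30/(11*3) = 0.9091

0.9091


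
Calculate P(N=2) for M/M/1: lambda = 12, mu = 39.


rho = 12/39; P(n) = (1-rho)*rho^n = (1-12/39)*(12/39)^2 = 0.0655

0.0655


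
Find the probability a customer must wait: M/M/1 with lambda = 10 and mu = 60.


P(wait) = rho = lambda/mu = 10/60 = 0.1667

0.1667


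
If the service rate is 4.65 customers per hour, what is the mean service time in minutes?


Mean service time = 60/mu = 60/4.65 = 12.9 minutes

12.9 minutes


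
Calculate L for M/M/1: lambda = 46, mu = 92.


rho = 46/92; L = rho/(1-rho) = 1.0

1.0


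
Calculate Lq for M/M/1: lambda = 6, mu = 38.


rho = 6/38; Lq = rho^2/(1-rho) = 0.03

0.03


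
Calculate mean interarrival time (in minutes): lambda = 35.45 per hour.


Mean interarrival time = 60/lambda = 60/35.45 = 1.69 minutes

1.69 minutes


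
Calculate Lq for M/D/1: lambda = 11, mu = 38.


M/D/1: Lq = rho^2 / (2*(1-rho)) where rho = 11/38; Lq = 0.06

0.06


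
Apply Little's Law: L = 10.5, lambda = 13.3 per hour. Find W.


W = L / lambda = 10.5 / 13.3 = 0.7895 hours

0.7895 hours


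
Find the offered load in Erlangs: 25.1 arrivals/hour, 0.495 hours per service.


Offered load a = lambda * E[S] = 25.1 * 0.495 = 12.42 Erlangs

12.42 Erlangs


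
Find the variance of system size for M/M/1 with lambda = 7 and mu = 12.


rho = 7/12; Var(N) = rho/(1-rho)^2 = 3.36

3.36


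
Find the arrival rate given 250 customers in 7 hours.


lambda = total arrivals / time = 250 / 7 = 35.71 per hour

35.71 per hour


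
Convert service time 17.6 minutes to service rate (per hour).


mu = 60 / avg_service_time = 60 / 17.6 = 3.41 per hour

3.41 per hour


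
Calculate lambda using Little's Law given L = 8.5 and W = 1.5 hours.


lambda = L / W = 8.5 / 1.5 = 5.67 per hour

5.67 per hour


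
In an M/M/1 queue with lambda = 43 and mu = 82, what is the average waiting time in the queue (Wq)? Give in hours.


rho = 43/82; Wq = rho/(mu - lambda) = 0.0134 hours

0.0134 hours


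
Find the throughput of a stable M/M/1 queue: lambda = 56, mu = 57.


For a stable queue (lambda < mu), throughput = lambda = 56 per hour

56 per hour


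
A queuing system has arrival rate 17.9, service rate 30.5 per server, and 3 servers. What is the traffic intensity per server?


rho = lambda / (c * mu) = 17.9 / (3 * 30.5) = 0.1956

0.1956


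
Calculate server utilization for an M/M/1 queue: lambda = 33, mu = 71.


rho = lambda/mu = 33/71 = 0.4648

0.4648


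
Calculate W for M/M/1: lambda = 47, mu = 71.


W = 1/(mu - lambda) = 1/(71 - 47) = 0.0417 hours

0.0417 hours


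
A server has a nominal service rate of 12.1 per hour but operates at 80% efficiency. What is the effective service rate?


Effective rate = mu * efficiency = 12.1 * 0.8 = 9.68 per hour

9.68 per hour


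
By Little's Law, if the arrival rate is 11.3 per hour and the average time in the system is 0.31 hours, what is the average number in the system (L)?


L = lambda * W = 11.3 * 0.31 = 3.5

3.5


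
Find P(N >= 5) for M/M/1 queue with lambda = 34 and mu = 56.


P(N >= 5) = rho^5 = (34/56)^5 = 0.0825

0.0825


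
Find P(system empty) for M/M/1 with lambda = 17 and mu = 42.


P0 = 1 - rho = 1 - 17/42 = 0.5952

0.5952


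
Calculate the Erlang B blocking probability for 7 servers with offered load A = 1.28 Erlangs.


B(N,A) = (A^N/N!) / sum(A^k/k!, k=0..N) with N=7, A=1.28 = 0.0003

0.0003


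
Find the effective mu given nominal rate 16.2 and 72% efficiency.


Effective rate = mu * efficiency = 16.2 * 0.72 = 11.66 per hour

11.66 per hour


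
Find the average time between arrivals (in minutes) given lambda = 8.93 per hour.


Mean interarrival time = 60/lambda = 60/8.93 = 6.72 minutes

6.72 minutes


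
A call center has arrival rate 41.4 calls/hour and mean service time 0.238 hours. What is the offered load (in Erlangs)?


Offered load a = lambda * E[S] = 41.4 * 0.238 = 9.85 Erlangs

9.85 Erlangs


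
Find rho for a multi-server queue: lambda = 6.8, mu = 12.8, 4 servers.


rho = lambda / (c * mu) = 6.8 / (4 * 12.8) = 0.1328

0.1328


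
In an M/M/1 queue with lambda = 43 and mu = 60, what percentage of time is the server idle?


Idle fraction = (1 - rho) * 100 = (1 - 43/60) * 100 = 28.3%

28.3%


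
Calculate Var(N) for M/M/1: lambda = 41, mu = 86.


rho = 41/86; Var(N) = rho/(1-rho)^2 = 1.74

1.74


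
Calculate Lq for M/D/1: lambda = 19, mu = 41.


M/D/1: Lq = rho^2 / (2*(1-rho)) where rho = 19/41; Lq = 0.2

0.2


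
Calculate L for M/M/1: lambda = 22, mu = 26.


rho = 22/26; L = rho/(1-rho) = 5.5

5.5


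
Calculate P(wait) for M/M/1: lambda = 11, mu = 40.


P(wait) = rho = lambda/mu = 11/40 = 0.275

0.275


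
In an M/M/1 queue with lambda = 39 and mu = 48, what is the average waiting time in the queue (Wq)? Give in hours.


rho = 39/48; Wq = rho/(mu - lambda) = 0.0903 hours

0.0903 hours


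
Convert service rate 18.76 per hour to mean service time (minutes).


Mean service time = 60/mu = 60/18.76 = 3.2 minutes

3.2 minutes


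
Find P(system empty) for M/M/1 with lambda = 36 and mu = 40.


P0 = 1 - rho = 1 - 36/40 = 0.1

0.1


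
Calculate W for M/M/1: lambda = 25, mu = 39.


W = 1/(mu - lambda) = 1/(39 - 25) = 0.0714 hours

0.0714 hours


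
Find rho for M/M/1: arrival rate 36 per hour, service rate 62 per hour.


rho = lambda/mu = 36/62 = 0.5806

0.5806


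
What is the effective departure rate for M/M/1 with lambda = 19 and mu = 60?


For a stable queue (lambda < mu), throughput = lambda = 19 per hour

19 per hour


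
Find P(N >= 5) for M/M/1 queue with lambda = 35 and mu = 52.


P(N >= 5) = rho^5 = (35/52)^5 = 0.1381

0.1381


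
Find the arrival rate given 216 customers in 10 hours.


lambda = total arrivals / time = 216 / 10 = 21.6 per hour

21.6 per hour


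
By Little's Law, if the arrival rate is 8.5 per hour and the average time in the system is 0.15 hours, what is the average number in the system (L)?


L = lambda * W = 8.5 * 0.15 = 1.28

1.28


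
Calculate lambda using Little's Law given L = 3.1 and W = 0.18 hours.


lambda = L / W = 3.1 / 0.18 = 17.22 per hour

17.22 per hour


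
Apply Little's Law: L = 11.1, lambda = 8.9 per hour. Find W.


W = L / lambda = 11.1 / 8.9 = 1.2472 hours

1.2472 hours


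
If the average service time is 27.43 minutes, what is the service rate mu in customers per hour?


mu = 60 / avg_service_time = 60 / 27.43 = 2.19 per hour

2.19 per hour


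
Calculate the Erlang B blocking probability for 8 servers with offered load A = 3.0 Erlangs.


B(N,A) = (A^N/N!) / sum(A^k/k!, k=0..N) with N=8, A=3.0 = 0.0081

0.0081


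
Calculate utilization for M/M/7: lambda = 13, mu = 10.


rho = lambda/(c*mu) = 13/(7*10) = 0.1857

0.1857


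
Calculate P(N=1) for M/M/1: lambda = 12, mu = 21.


rho = 12/21; P(n) = (1-rho)*rho^n = (1-12/21)*(12/21)^1 = 0.2449

0.2449


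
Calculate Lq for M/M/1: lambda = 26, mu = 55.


rho = 26/55; Lq = rho^2/(1-rho) = 0.42

0.42


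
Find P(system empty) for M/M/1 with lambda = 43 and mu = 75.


P0 = 1 - rho = 1 - 43/75 = 0.4267

0.4267


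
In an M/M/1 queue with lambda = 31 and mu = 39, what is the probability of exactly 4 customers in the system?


rho = 31/39; P(n) = (1-rho)*rho^n = (1-31/39)*(31/39)^4 = 0.0819

0.0819


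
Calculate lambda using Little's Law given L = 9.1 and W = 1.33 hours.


lambda = L / W = 9.1 / 1.33 = 6.84 per hour

6.84 per hour


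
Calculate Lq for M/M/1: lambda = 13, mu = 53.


rho = 13/53; Lq = rho^2/(1-rho) = 0.08

0.08


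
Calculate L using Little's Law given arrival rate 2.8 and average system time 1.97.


L = lambda * W = 2.8 * 1.97 = 5.52

5.52


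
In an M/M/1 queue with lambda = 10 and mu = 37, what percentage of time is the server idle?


Idle fraction = (1 - rho) * 100 = (1 - 10/37) * 100 = 73.0%

73.0%


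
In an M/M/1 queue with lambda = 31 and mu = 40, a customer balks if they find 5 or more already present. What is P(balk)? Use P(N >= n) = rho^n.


P(N >= 5) = rho^5 = (31/40)^5 = 0.2796

0.2796


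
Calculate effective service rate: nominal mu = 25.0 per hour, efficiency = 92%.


Effective rate = mu * efficiency = 25.0 * 0.92 = 23.0 per hour

23.0 per hour


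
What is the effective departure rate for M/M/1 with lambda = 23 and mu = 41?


For a stable queue (lambda < mu), throughput = lambda = 23 per hour

23 per hour


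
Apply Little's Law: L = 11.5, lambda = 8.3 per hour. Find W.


W = L / lambda = 11.5 / 8.3 = 1.3855 hours

1.3855 hours


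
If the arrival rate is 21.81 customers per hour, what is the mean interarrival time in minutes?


Mean interarrival time = 60/lambda = 60/21.81 = 2.75 minutes

2.75 minutes


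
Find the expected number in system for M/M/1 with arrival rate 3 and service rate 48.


rho = 3/48; L = rho/(1-rho) = 0.07

0.07


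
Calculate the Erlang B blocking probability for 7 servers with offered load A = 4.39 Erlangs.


B(N,A) = (A^N/N!) / sum(A^k/k!, k=0..N) with N=7, A=4.39 = 0.0838

0.0838


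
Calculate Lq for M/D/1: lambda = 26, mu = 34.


M/D/1: Lq = rho^2 / (2*(1-rho)) where rho = 26/34; Lq = 1.24

1.24


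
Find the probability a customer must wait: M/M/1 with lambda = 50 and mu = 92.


P(wait) = rho = lambda/mu = 50/92 = 0.5435

0.5435


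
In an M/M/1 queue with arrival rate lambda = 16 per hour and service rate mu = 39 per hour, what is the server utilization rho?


rho = lambda/mu = 16/39 = 0.4103

0.4103


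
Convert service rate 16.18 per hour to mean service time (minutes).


Mean service time = 60/mu = 60/16.18 = 3.71 minutes

3.71 minutes


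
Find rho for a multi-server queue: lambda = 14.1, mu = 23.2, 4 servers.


rho = lambda / (c * mu) = 14.1 / (4 * 23.2) = 0.1519

0.1519


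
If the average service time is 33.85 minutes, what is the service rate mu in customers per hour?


mu = 60 / avg_service_time = 60 / 33.85 = 1.77 per hour

1.77 per hour


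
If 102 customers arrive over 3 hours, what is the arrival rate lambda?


lambda = total arrivals / time = 102 / 3 = 34.0 per hour

34.0 per hour


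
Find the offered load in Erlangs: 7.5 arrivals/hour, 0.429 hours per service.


Offered load a = lambda * E[S] = 7.5 * 0.429 = 3.22 Erlangs

3.22 Erlangs


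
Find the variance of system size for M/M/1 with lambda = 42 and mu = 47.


rho = 42/47; Var(N) = rho/(1-rho)^2 = 78.96

78.96


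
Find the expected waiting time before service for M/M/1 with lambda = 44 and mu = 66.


rho = 44/66; Wq = rho/(mu - lambda) = 0.0303 hours

0.0303 hours


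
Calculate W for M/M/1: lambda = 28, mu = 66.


W = 1/(mu - lambda) = 1/(66 - 28) = 0.0263 hours

0.0263 hours


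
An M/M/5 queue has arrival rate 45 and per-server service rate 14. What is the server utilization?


rho = lambda/(c*mu) = 45/(5*14) = 0.6429

0.6429


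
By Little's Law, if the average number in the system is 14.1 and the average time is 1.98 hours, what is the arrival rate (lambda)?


lambda = L / W = 14.1 / 1.98 = 7.12 per hour

7.12 per hour


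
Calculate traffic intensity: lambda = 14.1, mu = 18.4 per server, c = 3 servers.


rho = lambda / (c * mu) = 14.1 / (3 * 18.4) = 0.2554

0.2554


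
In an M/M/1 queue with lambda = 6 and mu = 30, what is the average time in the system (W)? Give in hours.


W = 1/(mu - lambda) = 1/(30 - 6) = 0.0417 hours

0.0417 hours


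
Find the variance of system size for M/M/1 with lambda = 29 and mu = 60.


rho = 29/60; Var(N) = rho/(1-rho)^2 = 1.81

1.81


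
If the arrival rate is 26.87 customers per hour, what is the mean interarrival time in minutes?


Mean interarrival time = 60/lambda = 60/26.87 = 2.23 minutes

2.23 minutes


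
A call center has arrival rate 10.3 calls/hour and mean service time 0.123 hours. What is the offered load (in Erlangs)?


Offered load a = lambda * E[S] = 10.3 * 0.123 = 1.27 Erlangs

1.27 Erlangs


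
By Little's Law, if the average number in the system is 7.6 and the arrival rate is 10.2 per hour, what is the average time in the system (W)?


W = L / lambda = 7.6 / 10.2 = 0.7451 hours

0.7451 hours


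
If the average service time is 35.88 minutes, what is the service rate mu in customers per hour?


mu = 60 / avg_service_time = 60 / 35.88 = 1.67 per hour

1.67 per hour


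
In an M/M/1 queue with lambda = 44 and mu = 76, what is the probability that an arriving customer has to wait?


P(wait) = rho = lambda/mu = 44/76 = 0.5789

0.5789


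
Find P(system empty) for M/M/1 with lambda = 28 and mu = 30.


P0 = 1 - rho = 1 - 28/30 = 0.0667

0.0667


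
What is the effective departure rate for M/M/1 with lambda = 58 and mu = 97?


For a stable queue (lambda < mu), throughput = lambda = 58 per hour

58 per hour


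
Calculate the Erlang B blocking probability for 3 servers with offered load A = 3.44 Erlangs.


B(N,A) = (A^N/N!) / sum(A^k/k!, k=0..N) with N=3, A=3.44 = 0.3958

0.3958


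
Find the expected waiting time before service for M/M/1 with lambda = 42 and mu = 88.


rho = 42/88; Wq = rho/(mu - lambda) = 0.0104 hours

0.0104 hours


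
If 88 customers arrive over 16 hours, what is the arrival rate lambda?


lambda = total arrivals / time = 88 / 16 = 5.5 per hour

5.5 per hour


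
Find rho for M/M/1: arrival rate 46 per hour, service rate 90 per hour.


rho = lambda/mu = 46/90 = 0.5111

0.5111


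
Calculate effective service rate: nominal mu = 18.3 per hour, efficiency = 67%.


Effective rate = mu * efficiency = 18.3 * 0.67 = 12.26 per hour

12.26 per hour


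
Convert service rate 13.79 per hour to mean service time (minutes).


Mean service time = 60/mu = 60/13.79 = 4.35 minutes

4.35 minutes


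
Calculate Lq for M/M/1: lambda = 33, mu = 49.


rho = 33/49; Lq = rho^2/(1-rho) = 1.39

1.39


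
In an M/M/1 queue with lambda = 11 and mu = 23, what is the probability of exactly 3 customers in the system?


rho = 11/23; P(n) = (1-rho)*rho^n = (1-11/23)*(11/23)^3 = 0.0571

0.0571


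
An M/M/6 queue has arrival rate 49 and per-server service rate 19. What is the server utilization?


rho = lambda/(c*mu) = 49/(6*19) = 0.4298

0.4298


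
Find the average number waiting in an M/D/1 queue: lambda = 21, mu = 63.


M/D/1: Lq = rho^2 / (2*(1-rho)) where rho = 21/63; Lq = 0.08

0.08


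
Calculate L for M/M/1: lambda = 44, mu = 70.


rho = 44/70; L = rho/(1-rho) = 1.69

1.69


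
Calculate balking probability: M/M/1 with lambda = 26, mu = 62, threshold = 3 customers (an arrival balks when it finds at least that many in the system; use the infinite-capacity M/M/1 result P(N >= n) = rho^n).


P(N >= 3) = rho^3 = (26/62)^3 = 0.0737

0.0737


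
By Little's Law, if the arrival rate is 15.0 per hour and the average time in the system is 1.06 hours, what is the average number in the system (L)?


L = lambda * W = 15.0 * 1.06 = 15.9

15.9


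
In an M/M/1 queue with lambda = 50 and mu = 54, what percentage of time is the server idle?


Idle fraction = (1 - rho) * 100 = (1 - 50/54) * 100 = 7.4%

7.4%


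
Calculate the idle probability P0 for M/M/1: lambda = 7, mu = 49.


P0 = 1 - rho = 1 - 7/49 = 0.8571

0.8571


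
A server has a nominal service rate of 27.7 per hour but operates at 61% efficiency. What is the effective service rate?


Effective rate = mu * efficiency = 27.7 * 0.61 = 16.9 per hour

16.9 per hour


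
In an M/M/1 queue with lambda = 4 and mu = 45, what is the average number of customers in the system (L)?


rho = 4/45; L = rho/(1-rho) = 0.1

0.1


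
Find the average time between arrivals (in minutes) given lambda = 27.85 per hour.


Mean interarrival time = 60/lambda = 60/27.85 = 2.15 minutes

2.15 minutes


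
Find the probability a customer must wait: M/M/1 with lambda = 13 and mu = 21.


P(wait) = rho = lambda/mu = 13/21 = 0.619

0.619


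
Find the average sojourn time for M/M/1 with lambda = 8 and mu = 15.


W = 1/(mu - lambda) = 1/(15 - 8) = 0.1429 hours

0.1429 hours


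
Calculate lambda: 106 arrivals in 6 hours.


lambda = total arrivals / time = 106 / 6 = 17.67 per hour

17.67 per hour


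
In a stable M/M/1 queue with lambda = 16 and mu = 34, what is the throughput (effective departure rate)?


For a stable queue (lambda < mu), throughput = lambda = 16 per hour

16 per hour


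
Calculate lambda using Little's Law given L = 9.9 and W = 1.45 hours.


lambda = L / W = 9.9 / 1.45 = 6.83 per hour

6.83 per hour


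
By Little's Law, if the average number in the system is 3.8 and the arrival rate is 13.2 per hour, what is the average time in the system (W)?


W = L / lambda = 3.8 / 13.2 = 0.2879 hours

0.2879 hours


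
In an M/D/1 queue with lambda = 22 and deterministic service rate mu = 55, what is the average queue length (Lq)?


M/D/1: Lq = rho^2 / (2*(1-rho)) where rho = 22/55; Lq = 0.13

0.13


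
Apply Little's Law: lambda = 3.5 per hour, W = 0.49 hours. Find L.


L = lambda * W = 3.5 * 0.49 = 1.72

1.72


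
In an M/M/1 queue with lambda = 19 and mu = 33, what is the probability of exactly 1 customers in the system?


rho = 19/33; P(n) = (1-rho)*rho^n = (1-19/33)*(19/33)^1 = 0.2443

0.2443


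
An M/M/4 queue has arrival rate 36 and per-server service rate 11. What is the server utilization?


rho = lambda/(c*mu) = 36/(4*11) = 0.8182

0.8182


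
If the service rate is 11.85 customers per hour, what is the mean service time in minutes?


Mean service time = 60/mu = 60/11.85 = 5.06 minutes

5.06 minutes


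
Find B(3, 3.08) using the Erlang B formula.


B(N,A) = (A^N/N!) / sum(A^k/k!, k=0..N) with N=3, A=3.08 = 0.3556

0.3556


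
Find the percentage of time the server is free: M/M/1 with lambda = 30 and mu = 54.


Idle fraction = (1 - rho) * 100 = (1 - 30/54) * 100 = 44.4%

44.4%


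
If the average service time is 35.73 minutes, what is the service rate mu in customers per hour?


mu = 60 / avg_service_time = 60 / 35.73 = 1.68 per hour

1.68 per hour


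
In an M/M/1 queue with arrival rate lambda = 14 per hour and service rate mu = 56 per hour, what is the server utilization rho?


rho = lambda/mu = 14/56 = 0.25

0.25


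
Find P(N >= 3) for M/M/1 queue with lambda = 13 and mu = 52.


P(N >= 3) = rho^3 = (13/52)^3 = 0.0156

0.0156


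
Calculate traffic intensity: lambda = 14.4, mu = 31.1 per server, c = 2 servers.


rho = lambda / (c * mu) = 14.4 / (2 * 31.1) = 0.2315

0.2315


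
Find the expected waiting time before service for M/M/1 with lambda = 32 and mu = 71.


rho = 32/71; Wq = rho/(mu - lambda) = 0.0116 hours

0.0116 hours


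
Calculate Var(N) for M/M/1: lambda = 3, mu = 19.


rho = 3/19; Var(N) = rho/(1-rho)^2 = 0.22

0.22


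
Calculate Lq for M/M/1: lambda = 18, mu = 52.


rho = 18/52; Lq = rho^2/(1-rho) = 0.18

0.18


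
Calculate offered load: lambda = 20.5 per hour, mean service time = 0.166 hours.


Offered load a = lambda * E[S] = 20.5 * 0.166 = 3.4 Erlangs

3.4 Erlangs


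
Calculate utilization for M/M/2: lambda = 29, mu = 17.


rho = lambda/(c*mu) = 29/(2*17) = 0.8529

0.8529


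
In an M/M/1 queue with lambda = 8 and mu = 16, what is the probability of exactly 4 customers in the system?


rho = 8/16; P(n) = (1-rho)*rho^n = (1-8/16)*(8/16)^4 = 0.0313

0.0313


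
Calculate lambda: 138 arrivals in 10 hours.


lambda = total arrivals / time = 138 / 10 = 13.8 per hour

13.8 per hour


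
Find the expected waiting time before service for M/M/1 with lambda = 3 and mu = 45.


rho = 3/45; Wq = rho/(mu - lambda) = 0.0016 hours

0.0016 hours


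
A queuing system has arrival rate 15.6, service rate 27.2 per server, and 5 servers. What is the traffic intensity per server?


rho = lambda / (c * mu) = 15.6 / (5 * 27.2) = 0.1147

0.1147


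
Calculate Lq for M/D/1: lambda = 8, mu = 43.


M/D/1: Lq = rho^2 / (2*(1-rho)) where rho = 8/43; Lq = 0.02

0.02


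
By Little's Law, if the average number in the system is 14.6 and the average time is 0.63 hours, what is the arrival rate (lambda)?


lambda = L / W = 14.6 / 0.63 = 23.17 per hour

23.17 per hour


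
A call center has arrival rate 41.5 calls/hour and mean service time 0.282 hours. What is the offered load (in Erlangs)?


Offered load a = lambda * E[S] = 41.5 * 0.282 = 11.7 Erlangs

11.7 Erlangs


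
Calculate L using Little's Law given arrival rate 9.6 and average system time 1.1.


L = lambda * W = 9.6 * 1.1 = 10.56

10.56


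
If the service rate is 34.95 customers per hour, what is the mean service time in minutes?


Mean service time = 60/mu = 60/34.95 = 1.72 minutes

1.72 minutes


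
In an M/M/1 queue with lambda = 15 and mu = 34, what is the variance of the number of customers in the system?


rho = 15/34; Var(N) = rho/(1-rho)^2 = 1.41

1.41


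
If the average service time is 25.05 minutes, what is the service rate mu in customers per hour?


mu = 60 / avg_service_time = 60 / 25.05 = 2.4 per hour

2.4 per hour


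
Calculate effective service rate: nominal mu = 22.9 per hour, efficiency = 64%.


Effective rate = mu * efficiency = 22.9 * 0.64 = 14.66 per hour

14.66 per hour


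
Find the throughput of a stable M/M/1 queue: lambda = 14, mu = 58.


For a stable queue (lambda < mu), throughput = lambda = 14 per hour

14 per hour


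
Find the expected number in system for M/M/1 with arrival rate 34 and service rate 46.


rho = 34/46; L = rho/(1-rho) = 2.83

2.83


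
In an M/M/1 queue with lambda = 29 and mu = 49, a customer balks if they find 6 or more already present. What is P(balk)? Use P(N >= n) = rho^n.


P(N >= 6) = rho^6 = (29/49)^6 = 0.043

0.043


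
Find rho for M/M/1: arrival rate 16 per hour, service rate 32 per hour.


rho = lambda/mu = 16/32 = 0.5

0.5


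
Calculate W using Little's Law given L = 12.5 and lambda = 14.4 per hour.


W = L / lambda = 12.5 / 14.4 = 0.8681 hours

0.8681 hours


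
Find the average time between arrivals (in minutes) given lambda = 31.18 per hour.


Mean interarrival time = 60/lambda = 60/31.18 = 1.92 minutes

1.92 minutes


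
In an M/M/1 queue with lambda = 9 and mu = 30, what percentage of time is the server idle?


Idle fraction = (1 - rho) * 100 = (1 - 9/30) * 100 = 70.0%

70.0%


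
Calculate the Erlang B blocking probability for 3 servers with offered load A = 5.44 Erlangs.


B(N,A) = (A^N/N!) / sum(A^k/k!, k=0..N) with N=3, A=5.44 = 0.5582

0.5582
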